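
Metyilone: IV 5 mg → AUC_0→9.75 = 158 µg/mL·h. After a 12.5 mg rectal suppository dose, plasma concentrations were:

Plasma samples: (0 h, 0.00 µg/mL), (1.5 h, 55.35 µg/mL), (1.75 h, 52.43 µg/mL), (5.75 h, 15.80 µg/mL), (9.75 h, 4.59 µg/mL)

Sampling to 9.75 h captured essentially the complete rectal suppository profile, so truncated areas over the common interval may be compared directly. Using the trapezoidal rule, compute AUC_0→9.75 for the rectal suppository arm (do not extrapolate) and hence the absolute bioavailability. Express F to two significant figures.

Trapezoidal AUC_0→9.75 (rectal suppository):
  [0→1.5]: (0.00+55.35)/2 × 1.5 = 41.5125
  [1.5→1.75]: (55.35+52.43)/2 × 0.25 = 13.4725
  [1.75→5.75]: (52.43+15.80)/2 × 4 = 136.46
  [5.75→9.75]: (15.80+4.59)/2 × 4 = 40.78
  Sum = 232.225 µg/mL·h
F = (AUC_ev/D_ev)/(AUC_iv/D_iv) = (232.225/12.5)/(158/5) = 18.578/31.6 = 0.5879

F = 0.59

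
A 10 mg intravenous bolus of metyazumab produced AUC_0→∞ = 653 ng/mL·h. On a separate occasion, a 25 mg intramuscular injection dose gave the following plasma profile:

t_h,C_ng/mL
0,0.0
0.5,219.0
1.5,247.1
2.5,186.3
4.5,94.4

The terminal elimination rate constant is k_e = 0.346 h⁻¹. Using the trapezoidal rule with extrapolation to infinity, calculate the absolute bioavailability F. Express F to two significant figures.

F = 0.65

Trapezoidal AUC_0→4.5 (intramuscular injection):
  [0→0.5]: (0.0+219.0)/2 × 0.5 = 54.75
  [0.5→1.5]: (219.0+247.1)/2 × 1 = 233.05
  [1.5→2.5]: (247.1+186.3)/2 × 1 = 216.7
  [2.5→4.5]: (186.3+94.4)/2 × 2 = 280.7
  Sum = 785.2 ng/mL·h
Tail: C_last/k_e = 94.4/0.346 = 272.832
AUC_0→∞ (intramuscular injection) = 785.2 + 272.832 = 1058.032 ng/mL·h
F = (AUC_ev/D_ev)/(AUC_iv/D_iv) = (1058.032/25)/(653/10) = 42.32128/65.3 = 0.6481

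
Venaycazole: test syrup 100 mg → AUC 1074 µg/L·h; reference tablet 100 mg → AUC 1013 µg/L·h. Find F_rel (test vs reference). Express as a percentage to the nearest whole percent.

F_rel = 106%

F_rel = (AUC_test/D_test) / (AUC_ref/D_ref)
      = (1074/100) / (1013/100)
      = 10.74 / 10.13 = 1.0602 = 106.02%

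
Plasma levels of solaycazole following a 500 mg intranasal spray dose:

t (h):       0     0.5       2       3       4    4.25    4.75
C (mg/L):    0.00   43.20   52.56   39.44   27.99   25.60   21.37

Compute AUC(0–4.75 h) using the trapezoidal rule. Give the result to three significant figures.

Trapezoidal AUC_0→4.75:
  [0→0.5]: (0.00+43.20)/2 × 0.5 = 10.8
  [0.5→2]: (43.20+52.56)/2 × 1.5 = 71.82
  [2→3]: (52.56+39.44)/2 × 1 = 46.0
  [3→4]: (39.44+27.99)/2 × 1 = 33.715
  [4→4.25]: (27.99+25.60)/2 × 0.25 = 6.69875
  [4.25→4.75]: (25.60+21.37)/2 × 0.5 = 11.7425
  Sum = 180.77625 mg/L·h

AUC = 181 mg/L·h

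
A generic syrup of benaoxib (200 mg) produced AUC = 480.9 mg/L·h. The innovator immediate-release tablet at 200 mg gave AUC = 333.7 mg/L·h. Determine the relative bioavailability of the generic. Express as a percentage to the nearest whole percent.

F_rel = (AUC_test/D_test) / (AUC_ref/D_ref)
      = (480.9/200) / (333.7/200)
      = 2.4045 / 1.6685 = 1.4411 = 144.11%

F_rel = 144%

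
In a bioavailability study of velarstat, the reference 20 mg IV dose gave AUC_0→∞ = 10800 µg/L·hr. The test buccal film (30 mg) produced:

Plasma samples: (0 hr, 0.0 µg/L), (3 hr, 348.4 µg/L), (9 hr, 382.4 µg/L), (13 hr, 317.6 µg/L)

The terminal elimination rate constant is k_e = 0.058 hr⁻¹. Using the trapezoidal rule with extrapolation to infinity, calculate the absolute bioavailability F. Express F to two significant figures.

Trapezoidal AUC_0→13 (buccal film):
  [0→3]: (0.0+348.4)/2 × 3 = 522.6
  [3→9]: (348.4+382.4)/2 × 6 = 2192.4
  [9→13]: (382.4+317.6)/2 × 4 = 1400.0
  Sum = 4115.0 µg/L·hr
Tail: C_last/k_e = 317.6/0.058 = 5475.862
AUC_0→∞ (buccal film) = 4115.0 + 5475.862 = 9590.862 µg/L·hr
F = (AUC_ev/D_ev)/(AUC_iv/D_iv) = (9590.862/30)/(10800/20) = 319.6954/540 = 0.5920

F = 0.59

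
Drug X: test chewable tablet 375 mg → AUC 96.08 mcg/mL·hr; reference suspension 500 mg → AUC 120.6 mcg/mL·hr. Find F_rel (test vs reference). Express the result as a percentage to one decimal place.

F_rel = 106.2%

F_rel = (AUC_test/D_test) / (AUC_ref/D_ref)
      = (96.08/375) / (120.6/500)
      = 0.256213 / 0.2412 = 1.0622 = 106.22%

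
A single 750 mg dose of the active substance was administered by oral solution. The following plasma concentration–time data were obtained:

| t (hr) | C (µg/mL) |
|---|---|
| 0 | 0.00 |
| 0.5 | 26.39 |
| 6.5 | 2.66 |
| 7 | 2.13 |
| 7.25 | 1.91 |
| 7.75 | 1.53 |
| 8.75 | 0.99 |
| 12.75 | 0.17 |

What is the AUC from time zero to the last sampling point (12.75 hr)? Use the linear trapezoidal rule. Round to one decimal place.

Trapezoidal AUC_0→12.75:
  [0→0.5]: (0.00+26.39)/2 × 0.5 = 6.5975
  [0.5→6.5]: (26.39+2.66)/2 × 6 = 87.15
  [6.5→7]: (2.66+2.13)/2 × 0.5 = 1.1975
  [7→7.25]: (2.13+1.91)/2 × 0.25 = 0.505
  [7.25→7.75]: (1.91+1.53)/2 × 0.5 = 0.86
  [7.75→8.75]: (1.53+0.99)/2 × 1 = 1.26
  [8.75→12.75]: (0.99+0.17)/2 × 4 = 2.32
  Sum = 99.89 µg/mL·hr

AUC = 99.9 µg/mL·hr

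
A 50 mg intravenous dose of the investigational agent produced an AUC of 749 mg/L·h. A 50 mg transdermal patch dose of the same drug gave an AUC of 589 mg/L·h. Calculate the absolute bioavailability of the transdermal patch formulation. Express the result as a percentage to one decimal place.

F = 78.6%

F = (AUC_ev / D_ev) / (AUC_iv / D_iv)
  = (589/50) / (749/50)
  = 11.78 / 14.98 = 0.7864
  = 78.64%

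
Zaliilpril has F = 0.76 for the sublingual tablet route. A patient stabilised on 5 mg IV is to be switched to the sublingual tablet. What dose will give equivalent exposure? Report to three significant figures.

For equal systemic exposure: F × D_ev = D_iv
D_ev = D_iv / F = 5 / 0.76 = 6.57895 mg

D_sublingual = 6.58 mg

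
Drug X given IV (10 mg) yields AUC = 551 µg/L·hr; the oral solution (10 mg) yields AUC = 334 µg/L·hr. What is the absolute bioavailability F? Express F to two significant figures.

F = (AUC_ev / D_ev) / (AUC_iv / D_iv)
  = (334/10) / (551/10)
  = 33.4 / 55.1 = 0.6062

F = 0.61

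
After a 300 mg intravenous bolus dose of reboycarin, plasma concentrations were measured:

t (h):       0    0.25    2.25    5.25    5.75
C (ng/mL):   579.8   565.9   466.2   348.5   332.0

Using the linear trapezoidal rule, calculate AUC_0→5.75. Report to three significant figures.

AUC = 2570 ng/mL·h

Trapezoidal AUC_0→5.75:
  [0→0.25]: (579.8+565.9)/2 × 0.25 = 143.2125
  [0.25→2.25]: (565.9+466.2)/2 × 2 = 1032.1
  [2.25→5.25]: (466.2+348.5)/2 × 3 = 1222.05
  [5.25→5.75]: (348.5+332.0)/2 × 0.5 = 170.125
  Sum = 2567.4875 ng/mL·h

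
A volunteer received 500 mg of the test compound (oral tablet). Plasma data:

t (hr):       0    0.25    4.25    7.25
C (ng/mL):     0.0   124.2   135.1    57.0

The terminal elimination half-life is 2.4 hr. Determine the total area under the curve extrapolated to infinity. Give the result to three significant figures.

Trapezoidal AUC_0→7.25:
  [0→0.25]: (0.0+124.2)/2 × 0.25 = 15.525
  [0.25→4.25]: (124.2+135.1)/2 × 4 = 518.6
  [4.25→7.25]: (135.1+57.0)/2 × 3 = 288.15
  Sum = 822.275 ng/mL·hr
k_e = ln2 / t½ = 0.693147 / 2.4 = 0.2888 hr^-1
Extrapolated tail: C_last / k_e = 57.0 / 0.2888 = 197.368
AUC_0→∞ = 822.275 + 197.368 = 1019.643 ng/mL·hr

AUC = 1020 ng/mL·hr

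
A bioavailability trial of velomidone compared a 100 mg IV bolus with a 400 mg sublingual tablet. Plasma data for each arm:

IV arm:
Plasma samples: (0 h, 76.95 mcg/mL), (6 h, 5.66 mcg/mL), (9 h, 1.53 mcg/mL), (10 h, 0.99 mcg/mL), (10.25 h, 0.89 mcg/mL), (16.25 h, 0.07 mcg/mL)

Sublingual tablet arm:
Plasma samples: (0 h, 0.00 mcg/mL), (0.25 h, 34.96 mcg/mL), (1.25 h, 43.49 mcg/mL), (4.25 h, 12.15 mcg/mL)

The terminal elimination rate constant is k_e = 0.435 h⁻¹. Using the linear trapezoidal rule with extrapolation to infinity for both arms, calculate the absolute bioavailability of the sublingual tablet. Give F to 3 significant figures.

F = 0.147

Trapezoidal AUC_0→16.25 (IV):
  [0→6]: (76.95+5.66)/2 × 6 = 247.83
  [6→9]: (5.66+1.53)/2 × 3 = 10.785
  [9→10]: (1.53+0.99)/2 × 1 = 1.26
  [10→10.25]: (0.99+0.89)/2 × 0.25 = 0.235
  [10.25→16.25]: (0.89+0.07)/2 × 6 = 2.88
  Sum = 262.99 mcg/mL·h
IV tail: 0.07/0.435 = 0.161; AUC_iv,0→∞ = 262.99 + 0.161 = 263.151 mcg/mL·h
Trapezoidal AUC_0→4.25 (sublingual tablet):
  [0→0.25]: (0.00+34.96)/2 × 0.25 = 4.37
  [0.25→1.25]: (34.96+43.49)/2 × 1 = 39.225
  [1.25→4.25]: (43.49+12.15)/2 × 3 = 83.46
  Sum = 127.055 mcg/mL·h
sublingual tablet tail: 12.15/0.435 = 27.931; AUC_ev,0→∞ = 127.055 + 27.931 = 154.986 mcg/mL·h
F = (AUC_ev/D_ev)/(AUC_iv/D_iv) = (154.986/400)/(263.151/100) = 0.387465/2.63151 = 0.1472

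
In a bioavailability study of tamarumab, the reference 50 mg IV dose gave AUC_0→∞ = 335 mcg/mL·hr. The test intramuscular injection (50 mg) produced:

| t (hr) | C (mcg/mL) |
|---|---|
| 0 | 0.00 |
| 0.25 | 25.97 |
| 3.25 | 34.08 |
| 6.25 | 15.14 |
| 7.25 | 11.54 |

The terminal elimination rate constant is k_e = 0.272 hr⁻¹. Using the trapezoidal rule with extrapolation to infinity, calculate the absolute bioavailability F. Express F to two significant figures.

Trapezoidal AUC_0→7.25 (intramuscular injection):
  [0→0.25]: (0.00+25.97)/2 × 0.25 = 3.24625
  [0.25→3.25]: (25.97+34.08)/2 × 3 = 90.075
  [3.25→6.25]: (34.08+15.14)/2 × 3 = 73.83
  [6.25→7.25]: (15.14+11.54)/2 × 1 = 13.34
  Sum = 180.49125 mcg/mL·hr
Tail: C_last/k_e = 11.54/0.272 = 42.426
AUC_0→∞ (intramuscular injection) = 180.49125 + 42.426 = 222.91725 mcg/mL·hr
F = (AUC_ev/D_ev)/(AUC_iv/D_iv) = (222.91725/50)/(335/50) = 4.458345/6.7 = 0.6654

F = 0.67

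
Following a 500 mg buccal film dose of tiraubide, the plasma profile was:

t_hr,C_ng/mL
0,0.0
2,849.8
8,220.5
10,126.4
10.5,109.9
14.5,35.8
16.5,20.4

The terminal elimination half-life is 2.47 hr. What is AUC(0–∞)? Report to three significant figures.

Trapezoidal AUC_0→16.5:
  [0→2]: (0.0+849.8)/2 × 2 = 849.8
  [2→8]: (849.8+220.5)/2 × 6 = 3210.9
  [8→10]: (220.5+126.4)/2 × 2 = 346.9
  [10→10.5]: (126.4+109.9)/2 × 0.5 = 59.075
  [10.5→14.5]: (109.9+35.8)/2 × 4 = 291.4
  [14.5→16.5]: (35.8+20.4)/2 × 2 = 56.2
  Sum = 4814.275 ng/mL·hr
k_e = ln2 / t½ = 0.693147 / 2.47 = 0.2806 hr^-1
Extrapolated tail: C_last / k_e = 20.4 / 0.2806 = 72.701
AUC_0→∞ = 4814.275 + 72.701 = 4886.976 ng/mL·hr

AUC = 4890 ng/mL·hr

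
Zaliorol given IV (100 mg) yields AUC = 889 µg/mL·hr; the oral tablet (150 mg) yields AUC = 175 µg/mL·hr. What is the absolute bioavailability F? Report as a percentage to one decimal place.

F = 13.1%

F = (AUC_ev / D_ev) / (AUC_iv / D_iv)
  = (175/150) / (889/100)
  = 1.16667 / 8.89 = 0.1312
  = 13.12%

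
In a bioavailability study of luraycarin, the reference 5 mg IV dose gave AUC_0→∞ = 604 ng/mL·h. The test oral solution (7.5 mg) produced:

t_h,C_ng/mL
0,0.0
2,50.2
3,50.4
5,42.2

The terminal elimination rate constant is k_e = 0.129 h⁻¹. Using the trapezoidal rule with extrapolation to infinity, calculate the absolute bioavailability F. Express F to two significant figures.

F = 0.57

Trapezoidal AUC_0→5 (oral solution):
  [0→2]: (0.0+50.2)/2 × 2 = 50.2
  [2→3]: (50.2+50.4)/2 × 1 = 50.3
  [3→5]: (50.4+42.2)/2 × 2 = 92.6
  Sum = 193.1 ng/mL·h
Tail: C_last/k_e = 42.2/0.129 = 327.132
AUC_0→∞ (oral solution) = 193.1 + 327.132 = 520.232 ng/mL·h
F = (AUC_ev/D_ev)/(AUC_iv/D_iv) = (520.232/7.5)/(604/5) = 69.3643/120.8 = 0.5742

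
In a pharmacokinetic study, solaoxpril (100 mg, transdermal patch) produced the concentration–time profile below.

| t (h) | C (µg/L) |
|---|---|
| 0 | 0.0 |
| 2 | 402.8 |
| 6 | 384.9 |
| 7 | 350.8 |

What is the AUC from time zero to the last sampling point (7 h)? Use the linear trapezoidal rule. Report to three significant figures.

Trapezoidal AUC_0→7:
  [0→2]: (0.0+402.8)/2 × 2 = 402.8
  [2→6]: (402.8+384.9)/2 × 4 = 1575.4
  [6→7]: (384.9+350.8)/2 × 1 = 367.85
  Sum = 2346.05 µg/L·h

AUC = 2350 µg/L·h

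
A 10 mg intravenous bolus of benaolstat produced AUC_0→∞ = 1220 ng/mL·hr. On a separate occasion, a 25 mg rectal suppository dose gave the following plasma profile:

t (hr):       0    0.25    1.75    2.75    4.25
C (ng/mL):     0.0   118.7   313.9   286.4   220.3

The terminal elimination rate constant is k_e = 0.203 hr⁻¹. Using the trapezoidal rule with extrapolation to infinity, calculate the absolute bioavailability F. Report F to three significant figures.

F = 0.690

Trapezoidal AUC_0→4.25 (rectal suppository):
  [0→0.25]: (0.0+118.7)/2 × 0.25 = 14.8375
  [0.25→1.75]: (118.7+313.9)/2 × 1.5 = 324.45
  [1.75→2.75]: (313.9+286.4)/2 × 1 = 300.15
  [2.75→4.25]: (286.4+220.3)/2 × 1.5 = 380.025
  Sum = 1019.4625 ng/mL·hr
Tail: C_last/k_e = 220.3/0.203 = 1085.222
AUC_0→∞ (rectal suppository) = 1019.4625 + 1085.222 = 2104.6845 ng/mL·hr
F = (AUC_ev/D_ev)/(AUC_iv/D_iv) = (2104.6845/25)/(1220/10) = 84.18738/122 = 0.6901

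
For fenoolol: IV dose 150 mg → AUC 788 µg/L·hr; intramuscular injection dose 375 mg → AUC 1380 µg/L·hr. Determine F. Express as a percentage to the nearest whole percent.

F = (AUC_ev / D_ev) / (AUC_iv / D_iv)
  = (1380/375) / (788/150)
  = 3.68 / 5.25333 = 0.7005
  = 70.05%

F = 70%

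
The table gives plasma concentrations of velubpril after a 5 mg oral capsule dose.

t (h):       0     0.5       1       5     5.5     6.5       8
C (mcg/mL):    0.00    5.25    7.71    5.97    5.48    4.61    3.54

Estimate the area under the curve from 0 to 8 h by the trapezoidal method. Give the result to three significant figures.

Trapezoidal AUC_0→8:
  [0→0.5]: (0.00+5.25)/2 × 0.5 = 1.3125
  [0.5→1]: (5.25+7.71)/2 × 0.5 = 3.24
  [1→5]: (7.71+5.97)/2 × 4 = 27.36
  [5→5.5]: (5.97+5.48)/2 × 0.5 = 2.8625
  [5.5→6.5]: (5.48+4.61)/2 × 1 = 5.045
  [6.5→8]: (4.61+3.54)/2 × 1.5 = 6.1125
  Sum = 45.9325 mcg/mL·h

AUC = 45.9 mcg/mL·h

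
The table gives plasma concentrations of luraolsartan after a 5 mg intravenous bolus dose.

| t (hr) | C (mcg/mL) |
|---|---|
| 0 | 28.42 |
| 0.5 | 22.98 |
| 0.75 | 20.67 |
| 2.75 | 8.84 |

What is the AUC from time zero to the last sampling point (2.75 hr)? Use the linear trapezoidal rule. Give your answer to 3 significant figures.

Trapezoidal AUC_0→2.75:
  [0→0.5]: (28.42+22.98)/2 × 0.5 = 12.85
  [0.5→0.75]: (22.98+20.67)/2 × 0.25 = 5.45625
  [0.75→2.75]: (20.67+8.84)/2 × 2 = 29.51
  Sum = 47.81625 mcg/mL·hr

AUC = 47.8 mcg/mL·hr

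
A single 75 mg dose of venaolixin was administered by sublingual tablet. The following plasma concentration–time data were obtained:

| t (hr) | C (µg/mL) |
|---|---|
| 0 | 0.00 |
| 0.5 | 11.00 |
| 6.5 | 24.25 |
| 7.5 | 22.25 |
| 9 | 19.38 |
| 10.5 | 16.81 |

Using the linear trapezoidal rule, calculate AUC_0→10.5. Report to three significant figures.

AUC = 190 µg/mL·hr

Trapezoidal AUC_0→10.5:
  [0→0.5]: (0.00+11.00)/2 × 0.5 = 2.75
  [0.5→6.5]: (11.00+24.25)/2 × 6 = 105.75
  [6.5→7.5]: (24.25+22.25)/2 × 1 = 23.25
  [7.5→9]: (22.25+19.38)/2 × 1.5 = 31.2225
  [9→10.5]: (19.38+16.81)/2 × 1.5 = 27.1425
  Sum = 190.115 µg/mL·hr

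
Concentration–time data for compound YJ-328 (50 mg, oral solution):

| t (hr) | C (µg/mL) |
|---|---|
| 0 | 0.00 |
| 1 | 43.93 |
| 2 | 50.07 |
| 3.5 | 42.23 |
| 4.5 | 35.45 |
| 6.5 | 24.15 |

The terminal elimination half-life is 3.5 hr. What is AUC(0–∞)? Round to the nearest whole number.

AUC = 359 µg/mL·hr

Trapezoidal AUC_0→6.5:
  [0→1]: (0.00+43.93)/2 × 1 = 21.965
  [1→2]: (43.93+50.07)/2 × 1 = 47.0
  [2→3.5]: (50.07+42.23)/2 × 1.5 = 69.225
  [3.5→4.5]: (42.23+35.45)/2 × 1 = 38.84
  [4.5→6.5]: (35.45+24.15)/2 × 2 = 59.6
  Sum = 236.63 µg/mL·hr
k_e = ln2 / t½ = 0.693147 / 3.5 = 0.1980 hr^-1
Extrapolated tail: C_last / k_e = 24.15 / 0.198 = 121.970
AUC_0→∞ = 236.63 + 121.970 = 358.6 µg/mL·hr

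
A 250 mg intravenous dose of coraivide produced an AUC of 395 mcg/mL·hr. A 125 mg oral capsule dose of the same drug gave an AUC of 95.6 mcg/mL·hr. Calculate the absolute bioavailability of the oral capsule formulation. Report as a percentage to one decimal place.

F = (AUC_ev / D_ev) / (AUC_iv / D_iv)
  = (95.6/125) / (395/250)
  = 0.7648 / 1.58 = 0.4841
  = 48.41%

F = 48.4%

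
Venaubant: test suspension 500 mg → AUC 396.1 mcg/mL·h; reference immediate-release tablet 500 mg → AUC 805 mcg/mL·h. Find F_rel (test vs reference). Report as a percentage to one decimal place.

F_rel = (AUC_test/D_test) / (AUC_ref/D_ref)
      = (396.1/500) / (805/500)
      = 0.7922 / 1.61 = 0.4920 = 49.20%

F_rel = 49.2%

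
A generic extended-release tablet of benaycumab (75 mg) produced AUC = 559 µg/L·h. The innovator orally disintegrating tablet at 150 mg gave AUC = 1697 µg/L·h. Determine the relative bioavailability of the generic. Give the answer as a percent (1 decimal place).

F_rel = (AUC_test/D_test) / (AUC_ref/D_ref)
      = (559/75) / (1697/150)
      = 7.45333 / 11.3133 = 0.6588 = 65.88%

F_rel = 65.9%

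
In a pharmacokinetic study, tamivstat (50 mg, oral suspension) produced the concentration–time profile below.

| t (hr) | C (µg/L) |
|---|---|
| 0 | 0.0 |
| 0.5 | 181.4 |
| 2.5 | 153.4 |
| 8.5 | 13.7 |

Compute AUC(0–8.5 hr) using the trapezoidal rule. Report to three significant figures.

AUC = 881 µg/L·hr

Trapezoidal AUC_0→8.5:
  [0→0.5]: (0.0+181.4)/2 × 0.5 = 45.35
  [0.5→2.5]: (181.4+153.4)/2 × 2 = 334.8
  [2.5→8.5]: (153.4+13.7)/2 × 6 = 501.3
  Sum = 881.45 µg/L·hr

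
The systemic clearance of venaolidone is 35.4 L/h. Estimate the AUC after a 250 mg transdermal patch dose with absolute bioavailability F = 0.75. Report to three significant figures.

AUC_0→∞ = F × Dose / CL
        = 0.75 × 250 / 35.4 = 5.29661 mg/L·h

AUC = 5.30 mg/L·h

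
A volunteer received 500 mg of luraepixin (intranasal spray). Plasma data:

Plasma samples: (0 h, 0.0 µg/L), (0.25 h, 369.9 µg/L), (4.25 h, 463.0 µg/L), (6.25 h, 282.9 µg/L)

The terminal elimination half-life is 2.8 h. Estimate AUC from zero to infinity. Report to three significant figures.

Trapezoidal AUC_0→6.25:
  [0→0.25]: (0.0+369.9)/2 × 0.25 = 46.2375
  [0.25→4.25]: (369.9+463.0)/2 × 4 = 1665.8
  [4.25→6.25]: (463.0+282.9)/2 × 2 = 745.9
  Sum = 2457.9375 µg/L·h
k_e = ln2 / t½ = 0.693147 / 2.8 = 0.2476 h^-1
Extrapolated tail: C_last / k_e = 282.9 / 0.2476 = 1142.569
AUC_0→∞ = 2457.9375 + 1142.569 = 3600.5065 µg/L·h

AUC = 3600 µg/L·h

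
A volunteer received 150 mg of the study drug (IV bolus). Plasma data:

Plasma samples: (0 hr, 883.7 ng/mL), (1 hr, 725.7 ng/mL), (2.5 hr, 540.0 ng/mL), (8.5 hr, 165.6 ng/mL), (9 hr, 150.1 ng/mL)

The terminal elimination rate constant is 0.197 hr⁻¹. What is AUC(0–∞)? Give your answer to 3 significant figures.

Trapezoidal AUC_0→9:
  [0→1]: (883.7+725.7)/2 × 1 = 804.7
  [1→2.5]: (725.7+540.0)/2 × 1.5 = 949.275
  [2.5→8.5]: (540.0+165.6)/2 × 6 = 2116.8
  [8.5→9]: (165.6+150.1)/2 × 0.5 = 78.925
  Sum = 3949.7 ng/mL·hr
Extrapolated tail: C_last / k_e = 150.1 / 0.197 = 761.929
AUC_0→∞ = 3949.7 + 761.929 = 4711.629 ng/mL·hr

AUC = 4710 ng/mL·hr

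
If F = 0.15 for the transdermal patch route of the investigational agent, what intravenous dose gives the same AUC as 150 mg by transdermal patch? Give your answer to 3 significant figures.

D_iv = 22.5 mg

Systemic exposure from an extravascular dose = F × D_ev, so the equivalent IV dose is F × D_ev.
D_iv = F × D_ev = 0.15 × 150 = 22.5 mg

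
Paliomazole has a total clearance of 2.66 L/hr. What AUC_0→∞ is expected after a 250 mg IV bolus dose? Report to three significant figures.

AUC_0→∞ = Dose_iv / CL
        = 250 / 2.66 = 93.985 mg/L·hr

AUC = 94.0 mg/L·hr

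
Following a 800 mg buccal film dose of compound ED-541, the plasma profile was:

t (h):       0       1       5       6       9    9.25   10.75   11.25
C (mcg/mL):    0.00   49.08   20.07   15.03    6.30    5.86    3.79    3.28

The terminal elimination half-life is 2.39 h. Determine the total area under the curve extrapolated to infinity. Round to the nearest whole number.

AUC = 234 mcg/mL·h

Trapezoidal AUC_0→11.25:
  [0→1]: (0.00+49.08)/2 × 1 = 24.54
  [1→5]: (49.08+20.07)/2 × 4 = 138.3
  [5→6]: (20.07+15.03)/2 × 1 = 17.55
  [6→9]: (15.03+6.30)/2 × 3 = 31.995
  [9→9.25]: (6.30+5.86)/2 × 0.25 = 1.52
  [9.25→10.75]: (5.86+3.79)/2 × 1.5 = 7.2375
  [10.75→11.25]: (3.79+3.28)/2 × 0.5 = 1.7675
  Sum = 222.91 mcg/mL·h
k_e = ln2 / t½ = 0.693147 / 2.39 = 0.2900 h^-1
Extrapolated tail: C_last / k_e = 3.28 / 0.29 = 11.310
AUC_0→∞ = 222.91 + 11.310 = 234.22 mcg/mL·h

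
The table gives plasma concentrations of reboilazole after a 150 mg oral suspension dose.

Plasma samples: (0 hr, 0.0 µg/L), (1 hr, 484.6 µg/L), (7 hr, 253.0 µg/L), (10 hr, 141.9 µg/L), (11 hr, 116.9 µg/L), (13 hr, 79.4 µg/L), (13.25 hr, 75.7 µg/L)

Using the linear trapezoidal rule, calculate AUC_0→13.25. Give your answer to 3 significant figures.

AUC = 3390 µg/L·hr

Trapezoidal AUC_0→13.25:
  [0→1]: (0.0+484.6)/2 × 1 = 242.3
  [1→7]: (484.6+253.0)/2 × 6 = 2212.8
  [7→10]: (253.0+141.9)/2 × 3 = 592.35
  [10→11]: (141.9+116.9)/2 × 1 = 129.4
  [11→13]: (116.9+79.4)/2 × 2 = 196.3
  [13→13.25]: (79.4+75.7)/2 × 0.25 = 19.3875
  Sum = 3392.5375 µg/L·hr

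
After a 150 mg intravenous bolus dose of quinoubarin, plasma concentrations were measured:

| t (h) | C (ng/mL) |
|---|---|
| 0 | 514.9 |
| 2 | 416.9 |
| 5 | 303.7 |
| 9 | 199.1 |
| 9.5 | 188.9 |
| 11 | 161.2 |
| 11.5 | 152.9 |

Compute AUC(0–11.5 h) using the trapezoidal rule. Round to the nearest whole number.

AUC = 3456 ng/mL·h

Trapezoidal AUC_0→11.5:
  [0→2]: (514.9+416.9)/2 × 2 = 931.8
  [2→5]: (416.9+303.7)/2 × 3 = 1080.9
  [5→9]: (303.7+199.1)/2 × 4 = 1005.6
  [9→9.5]: (199.1+188.9)/2 × 0.5 = 97.0
  [9.5→11]: (188.9+161.2)/2 × 1.5 = 262.575
  [11→11.5]: (161.2+152.9)/2 × 0.5 = 78.525
  Sum = 3456.4 ng/mL·h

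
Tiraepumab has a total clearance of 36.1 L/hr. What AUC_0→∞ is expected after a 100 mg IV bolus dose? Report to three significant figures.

AUC_0→∞ = Dose_iv / CL
        = 100 / 36.1 = 2.77008 mg/L·hr

AUC = 2.77 mg/L·hr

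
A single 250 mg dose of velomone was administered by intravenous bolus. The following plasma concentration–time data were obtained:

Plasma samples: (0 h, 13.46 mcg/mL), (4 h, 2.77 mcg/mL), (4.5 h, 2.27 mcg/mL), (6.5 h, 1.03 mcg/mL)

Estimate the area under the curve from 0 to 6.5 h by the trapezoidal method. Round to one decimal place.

Trapezoidal AUC_0→6.5:
  [0→4]: (13.46+2.77)/2 × 4 = 32.46
  [4→4.5]: (2.77+2.27)/2 × 0.5 = 1.26
  [4.5→6.5]: (2.27+1.03)/2 × 2 = 3.3
  Sum = 37.02 mcg/mL·h

AUC = 37.0 mcg/mL·h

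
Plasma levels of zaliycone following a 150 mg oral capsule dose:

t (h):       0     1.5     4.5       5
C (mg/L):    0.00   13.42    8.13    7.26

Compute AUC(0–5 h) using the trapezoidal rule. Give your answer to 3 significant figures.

Trapezoidal AUC_0→5:
  [0→1.5]: (0.00+13.42)/2 × 1.5 = 10.065
  [1.5→4.5]: (13.42+8.13)/2 × 3 = 32.325
  [4.5→5]: (8.13+7.26)/2 × 0.5 = 3.8475
  Sum = 46.2375 mg/L·h

AUC = 46.2 mg/L·h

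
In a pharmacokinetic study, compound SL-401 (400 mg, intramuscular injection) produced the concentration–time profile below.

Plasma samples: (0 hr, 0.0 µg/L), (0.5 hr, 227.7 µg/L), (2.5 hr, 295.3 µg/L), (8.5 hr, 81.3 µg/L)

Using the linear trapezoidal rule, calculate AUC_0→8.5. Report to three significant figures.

AUC = 1710 µg/L·hr

Trapezoidal AUC_0→8.5:
  [0→0.5]: (0.0+227.7)/2 × 0.5 = 56.925
  [0.5→2.5]: (227.7+295.3)/2 × 2 = 523.0
  [2.5→8.5]: (295.3+81.3)/2 × 6 = 1129.8
  Sum = 1709.725 µg/L·hr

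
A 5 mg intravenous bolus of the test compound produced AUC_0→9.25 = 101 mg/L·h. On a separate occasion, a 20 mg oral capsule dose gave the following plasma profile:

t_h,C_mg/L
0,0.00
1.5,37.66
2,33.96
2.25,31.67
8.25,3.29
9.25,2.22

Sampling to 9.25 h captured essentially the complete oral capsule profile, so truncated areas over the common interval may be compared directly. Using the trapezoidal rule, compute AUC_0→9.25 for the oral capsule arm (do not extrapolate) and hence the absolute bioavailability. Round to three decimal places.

Trapezoidal AUC_0→9.25 (oral capsule):
  [0→1.5]: (0.00+37.66)/2 × 1.5 = 28.245
  [1.5→2]: (37.66+33.96)/2 × 0.5 = 17.905
  [2→2.25]: (33.96+31.67)/2 × 0.25 = 8.20375
  [2.25→8.25]: (31.67+3.29)/2 × 6 = 104.88
  [8.25→9.25]: (3.29+2.22)/2 × 1 = 2.755
  Sum = 161.98875 mg/L·h
F = (AUC_ev/D_ev)/(AUC_iv/D_iv) = (161.98875/20)/(101/5) = 8.0994375/20.2 = 0.4010

F = 0.401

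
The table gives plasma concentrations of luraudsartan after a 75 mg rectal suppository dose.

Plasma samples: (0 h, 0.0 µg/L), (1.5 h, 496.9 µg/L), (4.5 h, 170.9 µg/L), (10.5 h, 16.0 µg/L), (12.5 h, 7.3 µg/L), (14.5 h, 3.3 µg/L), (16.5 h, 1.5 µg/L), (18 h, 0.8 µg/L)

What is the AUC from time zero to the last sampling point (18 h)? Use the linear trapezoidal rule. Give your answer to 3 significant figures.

Trapezoidal AUC_0→18:
  [0→1.5]: (0.0+496.9)/2 × 1.5 = 372.675
  [1.5→4.5]: (496.9+170.9)/2 × 3 = 1001.7
  [4.5→10.5]: (170.9+16.0)/2 × 6 = 560.7
  [10.5→12.5]: (16.0+7.3)/2 × 2 = 23.3
  [12.5→14.5]: (7.3+3.3)/2 × 2 = 10.6
  [14.5→16.5]: (3.3+1.5)/2 × 2 = 4.8
  [16.5→18]: (1.5+0.8)/2 × 1.5 = 1.725
  Sum = 1975.5 µg/L·h

AUC = 1980 µg/L·h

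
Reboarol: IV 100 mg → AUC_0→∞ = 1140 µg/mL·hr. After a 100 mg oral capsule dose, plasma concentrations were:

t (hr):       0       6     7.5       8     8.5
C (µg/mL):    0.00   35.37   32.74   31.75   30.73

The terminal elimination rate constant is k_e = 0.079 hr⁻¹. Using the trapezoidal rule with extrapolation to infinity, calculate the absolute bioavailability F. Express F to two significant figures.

F = 0.51

Trapezoidal AUC_0→8.5 (oral capsule):
  [0→6]: (0.00+35.37)/2 × 6 = 106.11
  [6→7.5]: (35.37+32.74)/2 × 1.5 = 51.0825
  [7.5→8]: (32.74+31.75)/2 × 0.5 = 16.1225
  [8→8.5]: (31.75+30.73)/2 × 0.5 = 15.62
  Sum = 188.935 µg/mL·hr
Tail: C_last/k_e = 30.73/0.079 = 388.987
AUC_0→∞ (oral capsule) = 188.935 + 388.987 = 577.922 µg/mL·hr
F = (AUC_ev/D_ev)/(AUC_iv/D_iv) = (577.922/100)/(1140/100) = 5.77922/11.4 = 0.5069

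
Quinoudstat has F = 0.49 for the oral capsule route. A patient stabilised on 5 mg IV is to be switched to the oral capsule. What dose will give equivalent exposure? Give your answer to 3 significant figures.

D_oral = 10.2 mg

For equal systemic exposure: F × D_ev = D_iv
D_ev = D_iv / F = 5 / 0.49 = 10.2041 mg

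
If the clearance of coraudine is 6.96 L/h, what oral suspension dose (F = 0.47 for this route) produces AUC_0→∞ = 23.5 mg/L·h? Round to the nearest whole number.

Dose = 348 mg

Dose = CL × AUC_0→∞ / F
     = 6.96 × 23.5 / 0.47 = 348 mg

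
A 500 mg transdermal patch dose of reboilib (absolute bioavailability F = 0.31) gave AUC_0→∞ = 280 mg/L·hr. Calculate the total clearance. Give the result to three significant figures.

CL = 0.554 L/hr

CL = F × Dose / AUC_0→∞
   = 0.31 × 500 / 280 = 0.553571 L/hr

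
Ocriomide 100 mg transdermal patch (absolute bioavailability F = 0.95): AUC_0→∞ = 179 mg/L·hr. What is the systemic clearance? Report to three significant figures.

CL = F × Dose / AUC_0→∞
   = 0.95 × 100 / 179 = 0.530726 L/hr

CL = 0.531 L/hr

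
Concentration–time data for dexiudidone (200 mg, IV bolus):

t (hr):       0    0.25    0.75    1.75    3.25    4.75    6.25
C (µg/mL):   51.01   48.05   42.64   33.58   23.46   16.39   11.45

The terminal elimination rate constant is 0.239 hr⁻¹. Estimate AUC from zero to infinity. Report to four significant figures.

AUC = 214.6 µg/mL·hr

Trapezoidal AUC_0→6.25:
  [0→0.25]: (51.01+48.05)/2 × 0.25 = 12.3825
  [0.25→0.75]: (48.05+42.64)/2 × 0.5 = 22.6725
  [0.75→1.75]: (42.64+33.58)/2 × 1 = 38.11
  [1.75→3.25]: (33.58+23.46)/2 × 1.5 = 42.78
  [3.25→4.75]: (23.46+16.39)/2 × 1.5 = 29.8875
  [4.75→6.25]: (16.39+11.45)/2 × 1.5 = 20.88
  Sum = 166.7125 µg/mL·hr
Extrapolated tail: C_last / k_e = 11.45 / 0.239 = 47.908
AUC_0→∞ = 166.7125 + 47.908 = 214.6205 µg/mL·hr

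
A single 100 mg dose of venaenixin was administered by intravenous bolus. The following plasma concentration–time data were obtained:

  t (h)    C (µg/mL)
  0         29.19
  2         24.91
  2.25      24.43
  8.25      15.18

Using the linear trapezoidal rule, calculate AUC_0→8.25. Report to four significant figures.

Trapezoidal AUC_0→8.25:
  [0→2]: (29.19+24.91)/2 × 2 = 54.1
  [2→2.25]: (24.91+24.43)/2 × 0.25 = 6.1675
  [2.25→8.25]: (24.43+15.18)/2 × 6 = 118.83
  Sum = 179.0975 µg/mL·h

AUC = 179.1 µg/mL·h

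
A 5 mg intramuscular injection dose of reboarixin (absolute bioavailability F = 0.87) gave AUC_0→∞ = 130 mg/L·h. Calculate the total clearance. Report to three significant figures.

CL = F × Dose / AUC_0→∞
   = 0.87 × 5 / 130 = 0.0334615 L/h

CL = 0.0335 L/h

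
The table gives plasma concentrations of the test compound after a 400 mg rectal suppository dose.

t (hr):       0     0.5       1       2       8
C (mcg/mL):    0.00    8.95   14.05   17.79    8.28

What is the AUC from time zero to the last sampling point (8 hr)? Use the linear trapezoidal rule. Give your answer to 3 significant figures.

Trapezoidal AUC_0→8:
  [0→0.5]: (0.00+8.95)/2 × 0.5 = 2.2375
  [0.5→1]: (8.95+14.05)/2 × 0.5 = 5.75
  [1→2]: (14.05+17.79)/2 × 1 = 15.92
  [2→8]: (17.79+8.28)/2 × 6 = 78.21
  Sum = 102.1175 mcg/mL·hr

AUC = 102 mcg/mL·hr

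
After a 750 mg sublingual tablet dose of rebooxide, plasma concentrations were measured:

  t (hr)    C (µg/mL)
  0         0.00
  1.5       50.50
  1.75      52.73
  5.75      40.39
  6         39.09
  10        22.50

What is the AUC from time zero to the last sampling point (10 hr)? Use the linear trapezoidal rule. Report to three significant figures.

AUC = 370 µg/mL·hr

Trapezoidal AUC_0→10:
  [0→1.5]: (0.00+50.50)/2 × 1.5 = 37.875
  [1.5→1.75]: (50.50+52.73)/2 × 0.25 = 12.90375
  [1.75→5.75]: (52.73+40.39)/2 × 4 = 186.24
  [5.75→6]: (40.39+39.09)/2 × 0.25 = 9.935
  [6→10]: (39.09+22.50)/2 × 4 = 123.18
  Sum = 370.13375 µg/mL·hr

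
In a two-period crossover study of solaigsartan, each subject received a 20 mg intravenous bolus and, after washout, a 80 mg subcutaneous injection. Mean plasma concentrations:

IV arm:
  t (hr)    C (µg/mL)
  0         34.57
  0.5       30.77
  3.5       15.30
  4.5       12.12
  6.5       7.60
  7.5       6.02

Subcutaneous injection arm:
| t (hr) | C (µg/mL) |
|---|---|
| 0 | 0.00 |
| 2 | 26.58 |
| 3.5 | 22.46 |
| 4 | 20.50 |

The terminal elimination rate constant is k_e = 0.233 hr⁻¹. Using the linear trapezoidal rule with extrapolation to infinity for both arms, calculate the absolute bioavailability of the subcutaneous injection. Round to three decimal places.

F = 0.267

Trapezoidal AUC_0→7.5 (IV):
  [0→0.5]: (34.57+30.77)/2 × 0.5 = 16.335
  [0.5→3.5]: (30.77+15.30)/2 × 3 = 69.105
  [3.5→4.5]: (15.30+12.12)/2 × 1 = 13.71
  [4.5→6.5]: (12.12+7.60)/2 × 2 = 19.72
  [6.5→7.5]: (7.60+6.02)/2 × 1 = 6.81
  Sum = 125.68 µg/mL·hr
IV tail: 6.02/0.233 = 25.837; AUC_iv,0→∞ = 125.68 + 25.837 = 151.517 µg/mL·hr
Trapezoidal AUC_0→4 (subcutaneous injection):
  [0→2]: (0.00+26.58)/2 × 2 = 26.58
  [2→3.5]: (26.58+22.46)/2 × 1.5 = 36.78
  [3.5→4]: (22.46+20.50)/2 × 0.5 = 10.74
  Sum = 74.1 µg/mL·hr
subcutaneous injection tail: 20.50/0.233 = 87.983; AUC_ev,0→∞ = 74.1 + 87.983 = 162.083 µg/mL·hr
F = (AUC_ev/D_ev)/(AUC_iv/D_iv) = (162.083/80)/(151.517/20) = 2.0260375/7.57585 = 0.2674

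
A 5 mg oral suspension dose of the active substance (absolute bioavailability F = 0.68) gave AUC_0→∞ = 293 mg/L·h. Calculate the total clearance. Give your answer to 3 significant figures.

CL = 0.0116 L/h

CL = F × Dose / AUC_0→∞
   = 0.68 × 5 / 293 = 0.0116041 L/h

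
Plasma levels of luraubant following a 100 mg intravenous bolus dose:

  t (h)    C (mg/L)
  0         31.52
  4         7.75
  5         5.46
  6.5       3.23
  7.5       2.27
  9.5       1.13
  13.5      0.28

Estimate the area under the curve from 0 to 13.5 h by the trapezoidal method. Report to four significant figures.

AUC = 100.6 mg/L·h

Trapezoidal AUC_0→13.5:
  [0→4]: (31.52+7.75)/2 × 4 = 78.54
  [4→5]: (7.75+5.46)/2 × 1 = 6.605
  [5→6.5]: (5.46+3.23)/2 × 1.5 = 6.5175
  [6.5→7.5]: (3.23+2.27)/2 × 1 = 2.75
  [7.5→9.5]: (2.27+1.13)/2 × 2 = 3.4
  [9.5→13.5]: (1.13+0.28)/2 × 4 = 2.82
  Sum = 100.6325 mg/L·h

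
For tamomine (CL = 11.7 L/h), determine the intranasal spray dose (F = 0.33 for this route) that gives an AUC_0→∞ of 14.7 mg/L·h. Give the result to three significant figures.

Dose = CL × AUC_0→∞ / F
     = 11.7 × 14.7 / 0.33 = 521.182 mg

Dose = 521 mg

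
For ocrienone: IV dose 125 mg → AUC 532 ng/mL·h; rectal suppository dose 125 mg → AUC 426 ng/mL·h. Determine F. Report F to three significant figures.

F = (AUC_ev / D_ev) / (AUC_iv / D_iv)
  = (426/125) / (532/125)
  = 3.408 / 4.256 = 0.8008

F = 0.801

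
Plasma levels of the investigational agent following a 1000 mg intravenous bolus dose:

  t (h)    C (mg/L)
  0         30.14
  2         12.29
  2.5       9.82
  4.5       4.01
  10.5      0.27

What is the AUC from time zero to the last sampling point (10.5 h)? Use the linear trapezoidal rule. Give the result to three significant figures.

Trapezoidal AUC_0→10.5:
  [0→2]: (30.14+12.29)/2 × 2 = 42.43
  [2→2.5]: (12.29+9.82)/2 × 0.5 = 5.5275
  [2.5→4.5]: (9.82+4.01)/2 × 2 = 13.83
  [4.5→10.5]: (4.01+0.27)/2 × 6 = 12.84
  Sum = 74.6275 mg/L·h

AUC = 74.6 mg/L·h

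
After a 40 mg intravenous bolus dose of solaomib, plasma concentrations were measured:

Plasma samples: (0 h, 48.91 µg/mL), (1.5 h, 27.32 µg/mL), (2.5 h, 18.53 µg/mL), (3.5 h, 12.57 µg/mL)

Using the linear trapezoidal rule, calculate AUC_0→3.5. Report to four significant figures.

Trapezoidal AUC_0→3.5:
  [0→1.5]: (48.91+27.32)/2 × 1.5 = 57.1725
  [1.5→2.5]: (27.32+18.53)/2 × 1 = 22.925
  [2.5→3.5]: (18.53+12.57)/2 × 1 = 15.55
  Sum = 95.6475 µg/mL·h

AUC = 95.65 µg/mL·h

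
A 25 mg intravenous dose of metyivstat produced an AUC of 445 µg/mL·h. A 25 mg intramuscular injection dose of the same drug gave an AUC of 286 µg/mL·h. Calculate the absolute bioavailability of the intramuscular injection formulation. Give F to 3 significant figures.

F = 0.643

F = (AUC_ev / D_ev) / (AUC_iv / D_iv)
  = (286/25) / (445/25)
  = 11.44 / 17.8 = 0.6427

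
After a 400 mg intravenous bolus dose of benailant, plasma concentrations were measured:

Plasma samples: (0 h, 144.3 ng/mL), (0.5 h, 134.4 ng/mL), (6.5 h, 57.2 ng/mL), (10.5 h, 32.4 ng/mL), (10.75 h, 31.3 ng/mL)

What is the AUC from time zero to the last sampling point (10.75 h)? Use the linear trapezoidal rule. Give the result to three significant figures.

Trapezoidal AUC_0→10.75:
  [0→0.5]: (144.3+134.4)/2 × 0.5 = 69.675
  [0.5→6.5]: (134.4+57.2)/2 × 6 = 574.8
  [6.5→10.5]: (57.2+32.4)/2 × 4 = 179.2
  [10.5→10.75]: (32.4+31.3)/2 × 0.25 = 7.9625
  Sum = 831.6375 ng/mL·h

AUC = 832 ng/mL·h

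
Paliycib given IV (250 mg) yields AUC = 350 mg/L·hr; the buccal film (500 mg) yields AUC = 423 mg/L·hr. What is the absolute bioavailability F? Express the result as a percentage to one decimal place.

F = 60.4%

F = (AUC_ev / D_ev) / (AUC_iv / D_iv)
  = (423/500) / (350/250)
  = 0.846 / 1.4 = 0.6043
  = 60.43%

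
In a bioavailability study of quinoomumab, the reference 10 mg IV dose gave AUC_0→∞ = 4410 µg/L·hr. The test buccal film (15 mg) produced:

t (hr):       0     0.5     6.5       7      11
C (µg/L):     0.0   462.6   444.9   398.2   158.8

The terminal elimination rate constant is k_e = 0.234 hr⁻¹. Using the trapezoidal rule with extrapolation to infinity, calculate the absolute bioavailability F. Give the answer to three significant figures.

Trapezoidal AUC_0→11 (buccal film):
  [0→0.5]: (0.0+462.6)/2 × 0.5 = 115.65
  [0.5→6.5]: (462.6+444.9)/2 × 6 = 2722.5
  [6.5→7]: (444.9+398.2)/2 × 0.5 = 210.775
  [7→11]: (398.2+158.8)/2 × 4 = 1114.0
  Sum = 4162.925 µg/L·hr
Tail: C_last/k_e = 158.8/0.234 = 678.632
AUC_0→∞ (buccal film) = 4162.925 + 678.632 = 4841.557 µg/L·hr
F = (AUC_ev/D_ev)/(AUC_iv/D_iv) = (4841.557/15)/(4410/10) = 322.77/441 = 0.7319

F = 0.732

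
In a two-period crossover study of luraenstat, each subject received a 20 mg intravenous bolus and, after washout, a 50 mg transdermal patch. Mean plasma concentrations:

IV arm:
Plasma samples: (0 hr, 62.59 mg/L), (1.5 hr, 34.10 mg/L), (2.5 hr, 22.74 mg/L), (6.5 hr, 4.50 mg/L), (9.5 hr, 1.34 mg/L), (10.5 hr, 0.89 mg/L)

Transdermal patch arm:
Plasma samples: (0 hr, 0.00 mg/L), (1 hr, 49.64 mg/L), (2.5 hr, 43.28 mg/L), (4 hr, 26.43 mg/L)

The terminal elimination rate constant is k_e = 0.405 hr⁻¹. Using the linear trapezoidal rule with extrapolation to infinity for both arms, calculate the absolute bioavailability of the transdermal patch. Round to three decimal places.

Trapezoidal AUC_0→10.5 (IV):
  [0→1.5]: (62.59+34.10)/2 × 1.5 = 72.5175
  [1.5→2.5]: (34.10+22.74)/2 × 1 = 28.42
  [2.5→6.5]: (22.74+4.50)/2 × 4 = 54.48
  [6.5→9.5]: (4.50+1.34)/2 × 3 = 8.76
  [9.5→10.5]: (1.34+0.89)/2 × 1 = 1.115
  Sum = 165.2925 mg/L·hr
IV tail: 0.89/0.405 = 2.198; AUC_iv,0→∞ = 165.2925 + 2.198 = 167.4905 mg/L·hr
Trapezoidal AUC_0→4 (transdermal patch):
  [0→1]: (0.00+49.64)/2 × 1 = 24.82
  [1→2.5]: (49.64+43.28)/2 × 1.5 = 69.69
  [2.5→4]: (43.28+26.43)/2 × 1.5 = 52.2825
  Sum = 146.7925 mg/L·hr
transdermal patch tail: 26.43/0.405 = 65.259; AUC_ev,0→∞ = 146.7925 + 65.259 = 212.0515 mg/L·hr
F = (AUC_ev/D_ev)/(AUC_iv/D_iv) = (212.0515/50)/(167.4905/20) = 4.24103/8.374525 = 0.5064

F = 0.506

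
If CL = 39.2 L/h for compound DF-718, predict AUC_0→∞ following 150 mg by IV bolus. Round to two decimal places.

AUC_0→∞ = Dose_iv / CL
        = 150 / 39.2 = 3.82653 mg/L·h

AUC = 3.83 mg/L·h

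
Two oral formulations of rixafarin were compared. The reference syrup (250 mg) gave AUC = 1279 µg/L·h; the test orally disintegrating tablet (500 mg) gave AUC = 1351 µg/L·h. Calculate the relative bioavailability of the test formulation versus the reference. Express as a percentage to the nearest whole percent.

F_rel = (AUC_test/D_test) / (AUC_ref/D_ref)
      = (1351/500) / (1279/250)
      = 2.702 / 5.116 = 0.5281 = 52.81%

F_rel = 53%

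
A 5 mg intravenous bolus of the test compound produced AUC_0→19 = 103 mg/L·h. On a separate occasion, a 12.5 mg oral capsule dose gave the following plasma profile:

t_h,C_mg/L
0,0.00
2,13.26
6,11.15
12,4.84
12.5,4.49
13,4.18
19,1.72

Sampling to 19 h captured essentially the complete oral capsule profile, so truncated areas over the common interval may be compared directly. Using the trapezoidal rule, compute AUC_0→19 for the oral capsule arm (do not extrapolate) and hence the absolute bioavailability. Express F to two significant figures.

F = 0.51

Trapezoidal AUC_0→19 (oral capsule):
  [0→2]: (0.00+13.26)/2 × 2 = 13.26
  [2→6]: (13.26+11.15)/2 × 4 = 48.82
  [6→12]: (11.15+4.84)/2 × 6 = 47.97
  [12→12.5]: (4.84+4.49)/2 × 0.5 = 2.3325
  [12.5→13]: (4.49+4.18)/2 × 0.5 = 2.1675
  [13→19]: (4.18+1.72)/2 × 6 = 17.7
  Sum = 132.25 mg/L·h
F = (AUC_ev/D_ev)/(AUC_iv/D_iv) = (132.25/12.5)/(103/5) = 10.58/20.6 = 0.5136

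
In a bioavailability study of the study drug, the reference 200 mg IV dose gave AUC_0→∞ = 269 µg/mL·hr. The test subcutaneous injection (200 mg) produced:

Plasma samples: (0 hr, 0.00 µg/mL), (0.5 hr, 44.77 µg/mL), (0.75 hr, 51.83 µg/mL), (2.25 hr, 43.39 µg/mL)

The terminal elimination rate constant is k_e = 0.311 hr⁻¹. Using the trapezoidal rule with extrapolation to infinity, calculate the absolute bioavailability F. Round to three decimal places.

F = 0.871

Trapezoidal AUC_0→2.25 (subcutaneous injection):
  [0→0.5]: (0.00+44.77)/2 × 0.5 = 11.1925
  [0.5→0.75]: (44.77+51.83)/2 × 0.25 = 12.075
  [0.75→2.25]: (51.83+43.39)/2 × 1.5 = 71.415
  Sum = 94.6825 µg/mL·hr
Tail: C_last/k_e = 43.39/0.311 = 139.518
AUC_0→∞ (subcutaneous injection) = 94.6825 + 139.518 = 234.2005 µg/mL·hr
F = (AUC_ev/D_ev)/(AUC_iv/D_iv) = (234.2005/200)/(269/200) = 1.1710025/1.345 = 0.8706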